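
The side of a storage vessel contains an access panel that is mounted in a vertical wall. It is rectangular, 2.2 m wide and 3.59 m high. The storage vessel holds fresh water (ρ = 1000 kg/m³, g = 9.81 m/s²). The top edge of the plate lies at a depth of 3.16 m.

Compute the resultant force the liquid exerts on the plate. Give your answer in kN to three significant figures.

γ = ρg = 1000 × 9.81 = 9810 N/m³ = 9.81 kN/m³.
The centroid lies 3.59/2 = 1.795 m below the top edge, so the centroid depth is h_c = 3.16 + 1.795 = 4.955 m.
A = 2.2 × 3.59 = 7.898 m².
Resultant F = γ·h_c·A = 9.81 × 4.955 × 7.898 = 383.91 kN.

F ≈ 384 kN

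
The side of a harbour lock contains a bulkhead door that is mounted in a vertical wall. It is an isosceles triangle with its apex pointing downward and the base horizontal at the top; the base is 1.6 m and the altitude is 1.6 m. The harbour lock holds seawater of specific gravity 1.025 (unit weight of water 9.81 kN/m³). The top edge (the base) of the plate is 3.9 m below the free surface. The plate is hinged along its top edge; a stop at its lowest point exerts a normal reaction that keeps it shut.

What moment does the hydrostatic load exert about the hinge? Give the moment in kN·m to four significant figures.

M ≈ 32.26 kN·m

γ = 1.025 × 9.81 = 10.05525 kN/m³.
With the apex down, the centroid sits h/3 = 1.6/3 = 0.533333 m below the base (the top edge), so the centroid depth is h_c = 3.9 + 0.533333 = 4.43333 m.
A = ½ × 1.6 × 1.6 = 1.28 m².
Resultant F = γ·h_c·A = 10.05525 × 4.43333 × 1.28 = 57.0601 kN.
I_c = b·h³/36 = 1.6 × 1.6³/36 = 0.182044 m⁴.
Centre of pressure: y_p = y_c + I_c/(y_c·A) = 4.43333 + 0.182044/(4.43333 × 1.28) = 4.43333 + 0.0320801 = 4.46541 m along the plane.
The resultant acts 0.533333 + 0.0320801 = 0.565413 m (along the plate) below the hinge at the top edge, so the moment about the hinge is M = F × 0.565413 = 57.0601 × 0.565413 = 32.2625 kN·m.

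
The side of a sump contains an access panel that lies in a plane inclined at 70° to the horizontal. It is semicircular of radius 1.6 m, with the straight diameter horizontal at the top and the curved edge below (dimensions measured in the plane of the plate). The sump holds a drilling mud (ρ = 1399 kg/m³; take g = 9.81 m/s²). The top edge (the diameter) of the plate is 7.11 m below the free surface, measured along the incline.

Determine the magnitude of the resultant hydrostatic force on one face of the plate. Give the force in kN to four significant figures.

F ≈ 403.9 kN

γ = ρg = 1399 × 9.81 / 1000 = 13.72419 kN/m³.
Let θ = 70° be the plate's angle to the horizontal; measure y along the incline from where the plane meets the free surface. Vertical depth h = y·sinθ with sinθ = 0.939693.
The centroid of a semicircle lies 4r/(3π) = 0.679061 m from the diameter, here below the top edge, so y_c = 7.11 + 0.679061 = 7.78906 m and h_c = 7.78906 × 0.939693 = 7.31933 m.
A = πr²/2 = π × 1.6²/2 = 4.02124 m².
Resultant F = γ·h_c·A = 13.72419 × 7.31933 × 4.02124 = 403.941 kN.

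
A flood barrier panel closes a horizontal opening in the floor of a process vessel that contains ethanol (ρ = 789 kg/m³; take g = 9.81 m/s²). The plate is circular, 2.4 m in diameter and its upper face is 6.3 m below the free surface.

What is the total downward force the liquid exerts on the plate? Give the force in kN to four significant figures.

F ≈ 220.6 kN

γ = ρg = 789 × 9.81 / 1000 = 7.74009 kN/m³.
The plate is horizontal, so pressure is uniform at p = γ·h = 7.74009 × 6.3 = 48.7626 kN/m².
A = π(1.2)² = 4.52389 m².
F = p·A = 48.7626 × 4.52389 = 220.597 kN.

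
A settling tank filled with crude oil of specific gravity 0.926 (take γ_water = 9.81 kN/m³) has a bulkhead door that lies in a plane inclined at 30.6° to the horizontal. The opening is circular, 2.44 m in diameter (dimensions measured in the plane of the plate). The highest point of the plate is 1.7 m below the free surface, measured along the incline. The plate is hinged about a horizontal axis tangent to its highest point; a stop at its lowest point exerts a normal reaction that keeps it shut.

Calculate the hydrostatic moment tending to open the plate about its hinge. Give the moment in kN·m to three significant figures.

M ≈ 85.1 kN·m

γ = 0.926 × 9.81 = 9.08406 kN/m³.
Let θ = 30.6° be the plate's angle to the horizontal; measure y along the incline from where the plane meets the free surface. Vertical depth h = y·sinθ with sinθ = 0.509041.
The centroid is at the centre, 1.22 m below the top of the plate, so y_c = 1.7 + 1.22 = 2.92 m and h_c = 2.92 × 0.509041 = 1.4864 m.
A = π(1.22)² = 4.67595 m².
Resultant F = γ·h_c·A = 9.08406 × 1.4864 × 4.67595 = 63.1372 kN.
I_c = πr⁴/4 = π × 1.22⁴/4 = 1.73992 m⁴.
Centre of pressure: y_p = y_c + I_c/(y_c·A) = 2.92 + 1.73992/(2.92 × 4.67595) = 2.92 + 0.127431 = 3.04743 m along the plane.
The resultant acts 1.22 + 0.127431 = 1.34743 m (along the plate) below the hinge at the top edge, so the moment about the hinge is M = F × 1.34743 = 63.1372 × 1.34743 = 85.073 kN·m.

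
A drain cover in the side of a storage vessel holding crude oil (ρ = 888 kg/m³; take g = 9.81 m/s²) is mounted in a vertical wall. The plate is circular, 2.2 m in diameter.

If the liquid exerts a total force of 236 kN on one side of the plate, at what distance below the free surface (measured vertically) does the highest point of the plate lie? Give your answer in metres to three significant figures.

d_top ≈ 6.03 m

γ = ρg = 888 × 9.81 / 1000 = 8.71128 kN/m³.
A = π(1.1)² = 3.80133 m².
From F = γ·h_c·A, the centroid depth is h_c = 236/(8.71128 × 3.80133) = 7.1268 m.
The centroid is at the centre, 1.1 m below the top of the plate, so the highest point sits at h_top = 7.1268 − 1.1 = 6.0268 m below the surface.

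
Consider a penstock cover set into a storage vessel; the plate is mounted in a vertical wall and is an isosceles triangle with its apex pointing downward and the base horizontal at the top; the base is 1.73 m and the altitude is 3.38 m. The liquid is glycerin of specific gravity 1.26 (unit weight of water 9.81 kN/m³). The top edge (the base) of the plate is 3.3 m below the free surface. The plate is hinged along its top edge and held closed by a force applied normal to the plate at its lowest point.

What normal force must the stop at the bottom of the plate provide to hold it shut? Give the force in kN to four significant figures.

P ≈ 60.11 kN

γ = 1.26 × 9.81 = 12.3606 kN/m³.
With the apex down, the centroid sits h/3 = 3.38/3 = 1.12667 m below the base (the top edge), so the centroid depth is h_c = 3.3 + 1.12667 = 4.42667 m.
A = ½ × 1.73 × 3.38 = 2.9237 m².
Resultant F = γ·h_c·A = 12.3606 × 4.42667 × 2.9237 = 159.974 kN.
I_c = b·h³/36 = 1.73 × 3.38³/36 = 1.85564 m⁴.
Centre of pressure: y_p = y_c + I_c/(y_c·A) = 4.42667 + 1.85564/(4.42667 × 2.9237) = 4.42667 + 0.143378 = 4.57005 m along the plane.
The resultant acts 1.12667 + 0.143378 = 1.27005 m (along the plate) below the hinge at the top edge, so the moment about the hinge is M = F × 1.27005 = 159.974 × 1.27005 = 203.175 kN·m.
A normal force at the bottom, 3.38 m from the hinge, must supply this moment: P = 203.175/3.38 = 60.1109 kN.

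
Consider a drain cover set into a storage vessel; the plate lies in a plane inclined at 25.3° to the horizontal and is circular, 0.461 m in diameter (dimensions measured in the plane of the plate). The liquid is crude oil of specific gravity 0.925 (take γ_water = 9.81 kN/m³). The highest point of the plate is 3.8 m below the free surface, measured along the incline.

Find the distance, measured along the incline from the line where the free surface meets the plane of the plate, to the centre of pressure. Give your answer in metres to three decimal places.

γ = 0.925 × 9.81 = 9.07425 kN/m³.
Let θ = 25.3° be the plate's angle to the horizontal; measure y along the incline from where the plane meets the free surface. Vertical depth h = y·sinθ with sinθ = 0.427358.
The centroid is at the centre, 0.2305 m below the top of the plate, so y_c = 3.8 + 0.2305 = 4.0305 m and h_c = 4.0305 × 0.427358 = 1.72247 m.
A = π(0.2305)² = 0.166914 m².
Resultant F = γ·h_c·A = 9.07425 × 1.72247 × 0.166914 = 2.60889 kN.
I_c = πr⁴/4 = π × 0.2305⁴/4 = 0.00221704 m⁴.
Centre of pressure: y_p = y_c + I_c/(y_c·A) = 4.0305 + 0.00221704/(4.0305 × 0.166914) = 4.0305 + 0.0032955 = 4.0338 m along the plane.

y_p = 4.034 m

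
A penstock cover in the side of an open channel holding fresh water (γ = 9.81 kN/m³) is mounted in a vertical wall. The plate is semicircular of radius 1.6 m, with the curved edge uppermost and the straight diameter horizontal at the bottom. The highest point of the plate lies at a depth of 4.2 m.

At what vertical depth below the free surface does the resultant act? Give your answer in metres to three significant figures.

γ = 9.81 kN/m³.
The centroid lies 4r/(3π) = 0.679061 m above the diameter, so r − 4r/(3π) = 1.6 − 0.679061 = 0.920939 m below the topmost point, so the centroid depth is h_c = 4.2 + 0.920939 = 5.12094 m.
A = πr²/2 = π × 1.6²/2 = 4.02124 m².
Resultant F = γ·h_c·A = 9.81 × 5.12094 × 4.02124 = 202.013 kN.
I_c = (π/8 − 8/(9π))·r⁴ = 0.109757 × 1.6⁴ = 0.719303 m⁴.
Centre of pressure: y_p = y_c + I_c/(y_c·A) = 5.12094 + 0.719303/(5.12094 × 4.02124) = 5.12094 + 0.0349303 = 5.15587 m along the plane.

h_p = 5.16 m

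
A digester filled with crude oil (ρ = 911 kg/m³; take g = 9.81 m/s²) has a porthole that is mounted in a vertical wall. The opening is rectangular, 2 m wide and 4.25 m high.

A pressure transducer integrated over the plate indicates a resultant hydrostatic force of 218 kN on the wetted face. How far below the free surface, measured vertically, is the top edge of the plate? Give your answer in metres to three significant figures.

d_top ≈ 0.745 m

γ = ρg = 911 × 9.81 / 1000 = 8.93691 kN/m³.
A = 2 × 4.25 = 8.5 m².
From F = γ·h_c·A, the centroid depth is h_c = 218/(8.93691 × 8.5) = 2.86979 m.
The centroid lies 4.25/2 = 2.125 m below the top edge, so the top edge sits at h_top = 2.86979 − 2.125 = 0.74479 m below the surface.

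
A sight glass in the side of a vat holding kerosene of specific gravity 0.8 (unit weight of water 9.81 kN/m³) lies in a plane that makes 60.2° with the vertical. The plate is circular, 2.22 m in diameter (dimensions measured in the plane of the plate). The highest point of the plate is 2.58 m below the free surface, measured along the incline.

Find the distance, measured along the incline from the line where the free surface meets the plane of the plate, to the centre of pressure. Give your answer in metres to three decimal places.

γ = 0.8 × 9.81 = 7.848 kN/m³.
The plate makes 60.2° with the vertical, i.e. θ = 90° − 60.2° = 29.8° to the horizontal. Measuring y along the incline from the free-surface line, vertical depth h = y·sinθ with sinθ = 0.496974.
The centroid is at the centre, 1.11 m below the top of the plate, so y_c = 2.58 + 1.11 = 3.69 m and h_c = 3.69 × 0.496974 = 1.83383 m.
A = π(1.11)² = 3.87076 m².
Resultant F = γ·h_c·A = 7.848 × 1.83383 × 3.87076 = 55.7076 kN.
I_c = πr⁴/4 = π × 1.11⁴/4 = 1.19229 m⁴.
Centre of pressure: y_p = y_c + I_c/(y_c·A) = 3.69 + 1.19229/(3.69 × 3.87076) = 3.69 + 0.0834756 = 3.77348 m along the plane.

y_p = 3.773 m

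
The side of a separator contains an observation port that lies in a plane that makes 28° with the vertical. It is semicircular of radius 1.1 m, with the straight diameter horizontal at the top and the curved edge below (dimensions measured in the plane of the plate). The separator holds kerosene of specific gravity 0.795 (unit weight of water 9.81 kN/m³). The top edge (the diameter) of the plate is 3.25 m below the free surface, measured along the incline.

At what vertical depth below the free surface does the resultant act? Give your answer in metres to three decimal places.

γ = 0.795 × 9.81 = 7.79895 kN/m³.
The plate makes 28° with the vertical, i.e. θ = 90° − 28° = 62° to the horizontal. Measuring y along the incline from the free-surface line, vertical depth h = y·sinθ with sinθ = 0.882948.
The centroid of a semicircle lies 4r/(3π) = 0.466854 m from the diameter, here below the top edge, so y_c = 3.25 + 0.466854 = 3.71685 m and h_c = 3.71685 × 0.882948 = 3.28179 m.
A = πr²/2 = π × 1.1²/2 = 1.90066 m².
Resultant F = γ·h_c·A = 7.79895 × 3.28179 × 1.90066 = 48.6465 kN.
I_c = (π/8 − 8/(9π))·r⁴ = 0.109757 × 1.1⁴ = 0.160695 m⁴.
Centre of pressure: y_p = y_c + I_c/(y_c·A) = 3.71685 + 0.160695/(3.71685 × 1.90066) = 3.71685 + 0.0227469 = 3.7396 m along the plane.
Vertically, h_p = y_p·sinθ = 3.7396 × 0.882948 = 3.30187 m.

h_p = 3.302 m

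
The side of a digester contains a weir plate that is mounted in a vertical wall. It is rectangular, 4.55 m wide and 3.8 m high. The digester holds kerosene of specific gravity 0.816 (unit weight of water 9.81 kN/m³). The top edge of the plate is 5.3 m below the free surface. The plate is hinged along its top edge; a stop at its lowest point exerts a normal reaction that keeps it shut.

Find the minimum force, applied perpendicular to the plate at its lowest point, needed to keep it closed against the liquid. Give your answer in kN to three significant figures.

P ≈ 542 kN

γ = 0.816 × 9.81 = 8.00496 kN/m³.
The centroid lies 3.8/2 = 1.9 m below the top edge, so the centroid depth is h_c = 5.3 + 1.9 = 7.2 m.
A = 4.55 × 3.8 = 17.29 m².
Resultant F = γ·h_c·A = 8.00496 × 7.2 × 17.29 = 996.521 kN.
I_c = b·h³/12 = 4.55 × 3.8³/12 = 20.8056 m⁴.
Centre of pressure: y_p = y_c + I_c/(y_c·A) = 7.2 + 20.8056/(7.2 × 17.29) = 7.2 + 0.167129 = 7.36713 m along the plane.
The resultant acts 1.9 + 0.167129 = 2.06713 m (along the plate) below the hinge at the top edge, so the moment about the hinge is M = F × 2.06713 = 996.521 × 2.06713 = 2059.94 kN·m.
A normal force at the bottom, 3.8 m from the hinge, must supply this moment: P = 2059.94/3.8 = 542.089 kN.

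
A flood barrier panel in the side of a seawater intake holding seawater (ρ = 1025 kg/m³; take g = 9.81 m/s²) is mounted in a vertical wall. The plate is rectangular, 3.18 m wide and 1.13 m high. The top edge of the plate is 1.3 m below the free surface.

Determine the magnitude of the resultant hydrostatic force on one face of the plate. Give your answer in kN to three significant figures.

F ≈ 67.4 kN

γ = ρg = 1025 × 9.81 / 1000 = 10.05525 kN/m³.
The centroid lies 1.13/2 = 0.565 m below the top edge, so the centroid depth is h_c = 1.3 + 0.565 = 1.865 m.
A = 3.18 × 1.13 = 3.5934 m².
Resultant F = γ·h_c·A = 10.05525 × 1.865 × 3.5934 = 67.3872 kN.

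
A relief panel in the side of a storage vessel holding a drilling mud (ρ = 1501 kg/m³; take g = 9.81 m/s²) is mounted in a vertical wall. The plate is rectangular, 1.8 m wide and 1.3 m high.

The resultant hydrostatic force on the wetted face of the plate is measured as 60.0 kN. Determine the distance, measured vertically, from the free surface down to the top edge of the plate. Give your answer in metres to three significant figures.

d_top ≈ 1.09 m

γ = ρg = 1501 × 9.81 / 1000 = 14.72481 kN/m³.
A = 1.8 × 1.3 = 2.34 m².
From F = γ·h_c·A, the centroid depth is h_c = 60.0/(14.72481 × 2.34) = 1.74135 m.
The centroid lies 1.3/2 = 0.65 m below the top edge, so the top edge sits at h_top = 1.74135 − 0.65 = 1.09135 m below the surface.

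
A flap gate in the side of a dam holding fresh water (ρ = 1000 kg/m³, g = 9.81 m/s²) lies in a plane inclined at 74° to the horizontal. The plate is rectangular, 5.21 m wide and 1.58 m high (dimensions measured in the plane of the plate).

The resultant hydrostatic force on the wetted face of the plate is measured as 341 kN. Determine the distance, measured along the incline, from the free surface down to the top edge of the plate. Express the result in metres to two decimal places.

γ = ρg = 1000 × 9.81 = 9810 N/m³ = 9.81 kN/m³.
A = 5.21 × 1.58 = 8.2318 m².
From F = γ·h_c·A, the centroid depth is h_c = 341/(9.81 × 8.2318) = 4.2227 m.
Let θ = 74° be the plate's angle to the horizontal; measure y along the incline from where the plane meets the free surface. Vertical depth h = y·sinθ with sinθ = 0.961262.
Along the incline, y_c = h_c/sinθ = 4.2227/0.961262 = 4.39287 m.
The centroid lies 1.58/2 = 0.79 m below the top edge, so the top edge sits at y_top = 4.39287 − 0.79 = 3.60287 m along the incline.

y_top ≈ 3.60 m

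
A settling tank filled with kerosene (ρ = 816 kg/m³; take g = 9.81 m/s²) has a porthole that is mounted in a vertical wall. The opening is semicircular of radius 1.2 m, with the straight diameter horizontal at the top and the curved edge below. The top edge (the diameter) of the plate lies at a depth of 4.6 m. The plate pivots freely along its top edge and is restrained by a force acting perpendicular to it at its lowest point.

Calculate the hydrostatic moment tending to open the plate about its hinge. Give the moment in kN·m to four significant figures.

γ = ρg = 816 × 9.81 / 1000 = 8.00496 kN/m³.
The centroid of a semicircle lies 4r/(3π) = 0.509296 m from the diameter, here below the top edge, so the centroid depth is h_c = 4.6 + 0.509296 = 5.1093 m.
A = πr²/2 = π × 1.2²/2 = 2.26195 m².
Resultant F = γ·h_c·A = 8.00496 × 5.1093 × 2.26195 = 92.5132 kN.
I_c = (π/8 − 8/(9π))·r⁴ = 0.109757 × 1.2⁴ = 0.227592 m⁴.
Centre of pressure: y_p = y_c + I_c/(y_c·A) = 5.1093 + 0.227592/(5.1093 × 2.26195) = 5.1093 + 0.019693 = 5.12899 m along the plane.
The resultant acts 0.509296 + 0.019693 = 0.528989 m (along the plate) below the hinge at the top edge, so the moment about the hinge is M = F × 0.528989 = 92.5132 × 0.528989 = 48.9385 kN·m.

M ≈ 48.94 kN·m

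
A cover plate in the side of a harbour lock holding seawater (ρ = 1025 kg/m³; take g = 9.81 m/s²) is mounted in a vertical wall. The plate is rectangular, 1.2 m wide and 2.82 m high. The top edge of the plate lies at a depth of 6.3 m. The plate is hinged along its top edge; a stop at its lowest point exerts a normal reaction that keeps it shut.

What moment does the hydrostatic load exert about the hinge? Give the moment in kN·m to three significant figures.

M ≈ 392 kN·m

γ = ρg = 1025 × 9.81 / 1000 = 10.05525 kN/m³.
The centroid lies 2.82/2 = 1.41 m below the top edge, so the centroid depth is h_c = 6.3 + 1.41 = 7.71 m.
A = 1.2 × 2.82 = 3.384 m².
Resultant F = γ·h_c·A = 10.05525 × 7.71 × 3.384 = 262.348 kN.
I_c = b·h³/12 = 1.2 × 2.82³/12 = 2.24258 m⁴.
Centre of pressure: y_p = y_c + I_c/(y_c·A) = 7.71 + 2.24258/(7.71 × 3.384) = 7.71 + 0.0859534 = 7.79595 m along the plane.
The resultant acts 1.41 + 0.0859534 = 1.49595 m (along the plate) below the hinge at the top edge, so the moment about the hinge is M = F × 1.49595 = 262.348 × 1.49595 = 392.459 kN·m.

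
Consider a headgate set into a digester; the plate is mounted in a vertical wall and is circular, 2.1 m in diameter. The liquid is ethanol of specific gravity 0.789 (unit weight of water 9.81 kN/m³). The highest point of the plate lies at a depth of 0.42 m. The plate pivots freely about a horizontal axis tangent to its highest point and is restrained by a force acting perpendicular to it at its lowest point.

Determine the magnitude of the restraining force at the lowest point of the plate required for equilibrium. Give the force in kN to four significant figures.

γ = 0.789 × 9.81 = 7.74009 kN/m³.
The centroid is at the centre, 1.05 m below the top of the plate, so the centroid depth is h_c = 0.42 + 1.05 = 1.47 m.
A = π(1.05)² = 3.46361 m².
Resultant F = γ·h_c·A = 7.74009 × 1.47 × 3.46361 = 39.4087 kN.
I_c = πr⁴/4 = π × 1.05⁴/4 = 0.954656 m⁴.
Centre of pressure: y_p = y_c + I_c/(y_c·A) = 1.47 + 0.954656/(1.47 × 3.46361) = 1.47 + 0.1875 = 1.6575 m along the plane.
The resultant acts 1.05 + 0.1875 = 1.2375 m (along the plate) below the hinge at the top edge, so the moment about the hinge is M = F × 1.2375 = 39.4087 × 1.2375 = 48.7683 kN·m.
A normal force at the bottom, 2.1 m from the hinge, must supply this moment: P = 48.7683/2.1 = 23.223 kN.

P ≈ 23.22 kN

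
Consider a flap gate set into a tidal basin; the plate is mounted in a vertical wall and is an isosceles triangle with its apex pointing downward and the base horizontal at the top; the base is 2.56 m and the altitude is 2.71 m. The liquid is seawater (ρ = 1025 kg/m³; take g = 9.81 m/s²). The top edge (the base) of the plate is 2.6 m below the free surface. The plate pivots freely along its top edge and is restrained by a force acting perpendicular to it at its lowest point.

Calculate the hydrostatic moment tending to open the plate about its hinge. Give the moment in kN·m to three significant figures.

γ = ρg = 1025 × 9.81 / 1000 = 10.05525 kN/m³.
With the apex down, the centroid sits h/3 = 2.71/3 = 0.903333 m below the base (the top edge), so the centroid depth is h_c = 2.6 + 0.903333 = 3.50333 m.
A = ½ × 2.56 × 2.71 = 3.4688 m².
Resultant F = γ·h_c·A = 10.05525 × 3.50333 × 3.4688 = 122.195 kN.
I_c = b·h³/36 = 2.56 × 2.71³/36 = 1.41529 m⁴.
Centre of pressure: y_p = y_c + I_c/(y_c·A) = 3.50333 + 1.41529/(3.50333 × 3.4688) = 3.50333 + 0.116462 = 3.61979 m along the plane.
The resultant acts 0.903333 + 0.116462 = 1.0198 m (along the plate) below the hinge at the top edge, so the moment about the hinge is M = F × 1.0198 = 122.195 × 1.0198 = 124.614 kN·m.

M ≈ 125 kN·m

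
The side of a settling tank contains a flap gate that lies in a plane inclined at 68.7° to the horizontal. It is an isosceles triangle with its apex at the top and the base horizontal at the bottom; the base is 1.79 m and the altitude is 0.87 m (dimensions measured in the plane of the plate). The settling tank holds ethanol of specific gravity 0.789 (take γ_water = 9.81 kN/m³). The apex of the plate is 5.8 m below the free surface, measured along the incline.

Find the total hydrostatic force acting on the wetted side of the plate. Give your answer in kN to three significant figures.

F ≈ 35.8 kN

γ = 0.789 × 9.81 = 7.74009 kN/m³.
Let θ = 68.7° be the plate's angle to the horizontal; measure y along the incline from where the plane meets the free surface. Vertical depth h = y·sinθ with sinθ = 0.931691.
With the apex up, the centroid sits 2h/3 = 2 × 0.87/3 = 0.58 m below the apex, so y_c = 5.8 + 0.58 = 6.38 m and h_c = 6.38 × 0.931691 = 5.94419 m.
A = ½ × 1.79 × 0.87 = 0.77865 m².
Resultant F = γ·h_c·A = 7.74009 × 5.94419 × 0.77865 = 35.8246 kN.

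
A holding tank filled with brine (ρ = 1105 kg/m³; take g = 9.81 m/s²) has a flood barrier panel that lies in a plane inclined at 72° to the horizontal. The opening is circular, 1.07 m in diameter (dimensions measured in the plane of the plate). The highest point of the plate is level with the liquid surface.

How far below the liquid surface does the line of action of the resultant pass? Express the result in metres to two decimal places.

γ = ρg = 1105 × 9.81 / 1000 = 10.84005 kN/m³.
Let θ = 72° be the plate's angle to the horizontal; measure y along the incline from where the plane meets the free surface. Vertical depth h = y·sinθ with sinθ = 0.951057.
The centroid is at the centre, 0.535 m below the top of the plate, so y_c = 0.535 m and h_c = 0.535 × 0.951057 = 0.508815 m.
A = π(0.535)² = 0.899202 m².
Resultant F = γ·h_c·A = 10.84005 × 0.508815 × 0.899202 = 4.95962 kN.
I_c = πr⁴/4 = π × 0.535⁴/4 = 0.0643435 m⁴.
Centre of pressure: y_p = y_c + I_c/(y_c·A) = 0.535 + 0.0643435/(0.535 × 0.899202) = 0.535 + 0.13375 = 0.66875 m along the plane.
Vertically, h_p = y_p·sinθ = 0.66875 × 0.951057 = 0.636019 m.

h_p = 0.64 m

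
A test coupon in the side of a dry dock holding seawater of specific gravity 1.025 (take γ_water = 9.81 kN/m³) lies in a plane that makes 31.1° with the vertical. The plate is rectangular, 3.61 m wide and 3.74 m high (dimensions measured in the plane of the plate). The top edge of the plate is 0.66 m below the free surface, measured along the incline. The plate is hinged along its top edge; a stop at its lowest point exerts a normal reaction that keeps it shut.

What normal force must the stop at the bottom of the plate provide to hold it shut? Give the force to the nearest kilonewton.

γ = 1.025 × 9.81 = 10.05525 kN/m³.
The plate makes 31.1° with the vertical, i.e. θ = 90° − 31.1° = 58.9° to the horizontal. Measuring y along the incline from the free-surface line, vertical depth h = y·sinθ with sinθ = 0.856267.
The centroid lies 3.74/2 = 1.87 m below the top edge, so y_c = 0.66 + 1.87 = 2.53 m and h_c = 2.53 × 0.856267 = 2.16636 m.
A = 3.61 × 3.74 = 13.5014 m².
Resultant F = γ·h_c·A = 10.05525 × 2.16636 × 13.5014 = 294.105 kN.
I_c = b·h³/12 = 3.61 × 3.74³/12 = 15.7377 m⁴.
Centre of pressure: y_p = y_c + I_c/(y_c·A) = 2.53 + 15.7377/(2.53 × 13.5014) = 2.53 + 0.460725 = 2.99072 m along the plane.
The resultant acts 1.87 + 0.460725 = 2.33073 m (along the plate) below the hinge at the top edge, so the moment about the hinge is M = F × 2.33073 = 294.105 × 2.33073 = 685.479 kN·m.
A normal force at the bottom, 3.74 m from the hinge, must supply this moment: P = 685.479/3.74 = 183.283 kN.

P ≈ 183 kN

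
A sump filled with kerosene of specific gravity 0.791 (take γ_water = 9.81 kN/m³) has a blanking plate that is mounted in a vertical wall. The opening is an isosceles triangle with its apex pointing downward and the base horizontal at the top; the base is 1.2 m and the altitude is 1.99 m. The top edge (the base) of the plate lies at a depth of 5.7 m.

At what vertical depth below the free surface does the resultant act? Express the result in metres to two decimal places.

γ = 0.791 × 9.81 = 7.75971 kN/m³.
With the apex down, the centroid sits h/3 = 1.99/3 = 0.663333 m below the base (the top edge), so the centroid depth is h_c = 5.7 + 0.663333 = 6.36333 m.
A = ½ × 1.2 × 1.99 = 1.194 m².
Resultant F = γ·h_c·A = 7.75971 × 6.36333 × 1.194 = 58.9568 kN.
I_c = b·h³/36 = 1.2 × 1.99³/36 = 0.262687 m⁴.
Centre of pressure: y_p = y_c + I_c/(y_c·A) = 6.36333 + 0.262687/(6.36333 × 1.194) = 6.36333 + 0.034574 = 6.3979 m along the plane.

h_p = 6.40 m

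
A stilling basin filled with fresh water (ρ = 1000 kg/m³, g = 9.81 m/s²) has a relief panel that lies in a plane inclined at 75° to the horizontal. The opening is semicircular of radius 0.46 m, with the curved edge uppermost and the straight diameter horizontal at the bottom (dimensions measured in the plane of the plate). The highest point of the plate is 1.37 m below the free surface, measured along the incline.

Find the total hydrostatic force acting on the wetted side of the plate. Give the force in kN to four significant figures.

F ≈ 5.149 kN

γ = ρg = 1000 × 9.81 = 9810 N/m³ = 9.81 kN/m³.
Let θ = 75° be the plate's angle to the horizontal; measure y along the incline from where the plane meets the free surface. Vertical depth h = y·sinθ with sinθ = 0.965926.
The centroid lies 4r/(3π) = 0.19523 m above the diameter, so r − 4r/(3π) = 0.46 − 0.19523 = 0.26477 m below the topmost point, so y_c = 1.37 + 0.26477 = 1.63477 m and h_c = 1.63477 × 0.965926 = 1.57907 m.
A = πr²/2 = π × 0.46²/2 = 0.332381 m².
Resultant F = γ·h_c·A = 9.81 × 1.57907 × 0.332381 = 5.14881 kN.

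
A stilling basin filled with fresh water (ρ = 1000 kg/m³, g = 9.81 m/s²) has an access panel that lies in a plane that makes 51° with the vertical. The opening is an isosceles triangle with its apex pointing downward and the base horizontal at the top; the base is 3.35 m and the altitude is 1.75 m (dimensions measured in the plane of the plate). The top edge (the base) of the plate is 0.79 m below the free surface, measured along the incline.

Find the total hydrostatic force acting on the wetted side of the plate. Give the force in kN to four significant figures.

F ≈ 24.85 kN

γ = ρg = 1000 × 9.81 = 9810 N/m³ = 9.81 kN/m³.
The plate makes 51° with the vertical, i.e. θ = 90° − 51° = 39° to the horizontal. Measuring y along the incline from the free-surface line, vertical depth h = y·sinθ with sinθ = 0.629320.
With the apex down, the centroid sits h/3 = 1.75/3 = 0.583333 m below the base (the top edge), so y_c = 0.79 + 0.583333 = 1.37333 m and h_c = 1.37333 × 0.629320 = 0.864264 m.
A = ½ × 3.35 × 1.75 = 2.93125 m².
Resultant F = γ·h_c·A = 9.81 × 0.864264 × 2.93125 = 24.8524 kN.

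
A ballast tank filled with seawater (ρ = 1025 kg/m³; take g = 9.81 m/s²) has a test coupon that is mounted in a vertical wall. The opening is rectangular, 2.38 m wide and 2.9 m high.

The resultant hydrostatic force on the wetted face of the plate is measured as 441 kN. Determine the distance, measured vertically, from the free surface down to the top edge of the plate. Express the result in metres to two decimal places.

γ = ρg = 1025 × 9.81 / 1000 = 10.05525 kN/m³.
A = 2.38 × 2.9 = 6.902 m².
From F = γ·h_c·A, the centroid depth is h_c = 441/(10.05525 × 6.902) = 6.35434 m.
The centroid lies 2.9/2 = 1.45 m below the top edge, so the top edge sits at h_top = 6.35434 − 1.45 = 4.90434 m below the surface.

d_top ≈ 4.90 m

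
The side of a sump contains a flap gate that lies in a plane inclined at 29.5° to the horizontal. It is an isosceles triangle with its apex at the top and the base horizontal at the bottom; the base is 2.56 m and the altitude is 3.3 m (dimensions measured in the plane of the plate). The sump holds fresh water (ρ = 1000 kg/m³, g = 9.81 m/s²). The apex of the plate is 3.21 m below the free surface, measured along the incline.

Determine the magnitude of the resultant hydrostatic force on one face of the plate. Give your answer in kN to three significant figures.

F ≈ 110 kN

γ = ρg = 1000 × 9.81 = 9810 N/m³ = 9.81 kN/m³.
Let θ = 29.5° be the plate's angle to the horizontal; measure y along the incline from where the plane meets the free surface. Vertical depth h = y·sinθ with sinθ = 0.492424.
With the apex up, the centroid sits 2h/3 = 2 × 3.3/3 = 2.2 m below the apex, so y_c = 3.21 + 2.2 = 5.41 m and h_c = 5.41 × 0.492424 = 2.66401 m.
A = ½ × 2.56 × 3.3 = 4.224 m².
Resultant F = γ·h_c·A = 9.81 × 2.66401 × 4.224 = 110.39 kN.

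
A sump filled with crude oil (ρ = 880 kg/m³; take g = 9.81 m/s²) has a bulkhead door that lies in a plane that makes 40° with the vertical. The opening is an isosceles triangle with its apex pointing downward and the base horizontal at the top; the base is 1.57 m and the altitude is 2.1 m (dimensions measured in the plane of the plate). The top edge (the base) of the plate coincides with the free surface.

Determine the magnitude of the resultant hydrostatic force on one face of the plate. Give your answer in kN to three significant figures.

γ = ρg = 880 × 9.81 / 1000 = 8.6328 kN/m³.
The plate makes 40° with the vertical, i.e. θ = 90° − 40° = 50° to the horizontal. Measuring y along the incline from the free-surface line, vertical depth h = y·sinθ with sinθ = 0.766044.
With the apex down, the centroid sits h/3 = 2.1/3 = 0.7 m below the base (the top edge), so y_c = 0.7 m and h_c = 0.7 × 0.766044 = 0.536231 m.
A = ½ × 1.57 × 2.1 = 1.6485 m².
Resultant F = γ·h_c·A = 8.6328 × 0.536231 × 1.6485 = 7.63119 kN.

F ≈ 7.63 kN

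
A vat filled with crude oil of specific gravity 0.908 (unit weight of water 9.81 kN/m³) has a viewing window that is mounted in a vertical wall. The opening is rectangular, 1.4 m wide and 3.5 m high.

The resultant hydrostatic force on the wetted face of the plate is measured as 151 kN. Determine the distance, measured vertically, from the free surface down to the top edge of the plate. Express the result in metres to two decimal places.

γ = 0.908 × 9.81 = 8.90748 kN/m³.
A = 1.4 × 3.5 = 4.9 m².
From F = γ·h_c·A, the centroid depth is h_c = 151/(8.90748 × 4.9) = 3.4596 m.
The centroid lies 3.5/2 = 1.75 m below the top edge, so the top edge sits at h_top = 3.4596 − 1.75 = 1.7096 m below the surface.

d_top ≈ 1.71 m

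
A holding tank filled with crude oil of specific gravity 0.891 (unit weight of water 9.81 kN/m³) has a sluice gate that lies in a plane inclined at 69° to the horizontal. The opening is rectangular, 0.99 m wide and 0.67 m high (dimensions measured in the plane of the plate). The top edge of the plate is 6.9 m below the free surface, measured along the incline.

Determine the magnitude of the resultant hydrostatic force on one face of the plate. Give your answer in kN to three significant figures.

γ = 0.891 × 9.81 = 8.74071 kN/m³.
Let θ = 69° be the plate's angle to the horizontal; measure y along the incline from where the plane meets the free surface. Vertical depth h = y·sinθ with sinθ = 0.933580.
The centroid lies 0.67/2 = 0.335 m below the top edge, so y_c = 6.9 + 0.335 = 7.235 m and h_c = 7.235 × 0.933580 = 6.75445 m.
A = 0.99 × 0.67 = 0.6633 m².
Resultant F = γ·h_c·A = 8.74071 × 6.75445 × 0.6633 = 39.1604 kN.

F ≈ 39.2 kN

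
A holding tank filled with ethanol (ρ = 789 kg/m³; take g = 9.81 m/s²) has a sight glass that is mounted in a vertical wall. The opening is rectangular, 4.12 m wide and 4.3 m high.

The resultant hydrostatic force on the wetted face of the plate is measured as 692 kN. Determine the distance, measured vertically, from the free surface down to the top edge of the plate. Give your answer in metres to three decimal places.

γ = ρg = 789 × 9.81 / 1000 = 7.74009 kN/m³.
A = 4.12 × 4.3 = 17.716 m².
From F = γ·h_c·A, the centroid depth is h_c = 692/(7.74009 × 17.716) = 5.04655 m.
The centroid lies 4.3/2 = 2.15 m below the top edge, so the top edge sits at h_top = 5.04655 − 2.15 = 2.89655 m below the surface.

d_top ≈ 2.897 m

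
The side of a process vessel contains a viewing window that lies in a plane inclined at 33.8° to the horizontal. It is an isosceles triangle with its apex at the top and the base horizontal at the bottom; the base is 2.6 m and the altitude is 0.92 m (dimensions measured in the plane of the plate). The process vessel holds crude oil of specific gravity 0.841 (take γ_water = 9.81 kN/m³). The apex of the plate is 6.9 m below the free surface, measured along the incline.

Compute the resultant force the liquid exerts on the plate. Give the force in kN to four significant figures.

γ = 0.841 × 9.81 = 8.25021 kN/m³.
Let θ = 33.8° be the plate's angle to the horizontal; measure y along the incline from where the plane meets the free surface. Vertical depth h = y·sinθ with sinθ = 0.556296.
With the apex up, the centroid sits 2h/3 = 2 × 0.92/3 = 0.613333 m below the apex, so y_c = 6.9 + 0.613333 = 7.51333 m and h_c = 7.51333 × 0.556296 = 4.17964 m.
A = ½ × 2.6 × 0.92 = 1.196 m².
Resultant F = γ·h_c·A = 8.25021 × 4.17964 × 1.196 = 41.2416 kN.

F ≈ 41.24 kN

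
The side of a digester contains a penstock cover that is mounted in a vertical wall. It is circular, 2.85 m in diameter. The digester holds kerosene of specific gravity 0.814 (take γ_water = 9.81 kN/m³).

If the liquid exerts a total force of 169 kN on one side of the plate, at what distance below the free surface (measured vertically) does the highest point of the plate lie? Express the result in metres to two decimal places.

γ = 0.814 × 9.81 = 7.98534 kN/m³.
A = π(1.425)² = 6.3794 m².
From F = γ·h_c·A, the centroid depth is h_c = 169/(7.98534 × 6.3794) = 3.31752 m.
The centroid is at the centre, 1.425 m below the top of the plate, so the highest point sits at h_top = 3.31752 − 1.425 = 1.89252 m below the surface.

d_top ≈ 1.89 m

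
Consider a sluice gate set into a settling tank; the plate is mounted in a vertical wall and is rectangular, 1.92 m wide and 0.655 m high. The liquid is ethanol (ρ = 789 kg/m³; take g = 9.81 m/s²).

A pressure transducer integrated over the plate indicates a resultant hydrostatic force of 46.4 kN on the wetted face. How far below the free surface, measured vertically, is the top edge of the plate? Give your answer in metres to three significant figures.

γ = ρg = 789 × 9.81 / 1000 = 7.74009 kN/m³.
A = 1.92 × 0.655 = 1.2576 m².
From F = γ·h_c·A, the centroid depth is h_c = 46.4/(7.74009 × 1.2576) = 4.76683 m.
The centroid lies 0.655/2 = 0.3275 m below the top edge, so the top edge sits at h_top = 4.76683 − 0.3275 = 4.43933 m below the surface.

d_top ≈ 4.44 m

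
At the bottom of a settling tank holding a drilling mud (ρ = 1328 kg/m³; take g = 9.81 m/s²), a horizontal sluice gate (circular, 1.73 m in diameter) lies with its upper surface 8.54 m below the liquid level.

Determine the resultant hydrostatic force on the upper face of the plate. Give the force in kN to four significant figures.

F ≈ 261.5 kN

γ = ρg = 1328 × 9.81 / 1000 = 13.02768 kN/m³.
The plate is horizontal, so pressure is uniform at p = γ·h = 13.02768 × 8.54 = 111.256 kN/m².
A = π(0.865)² = 2.35062 m².
F = p·A = 111.256 × 2.35062 = 261.521 kN.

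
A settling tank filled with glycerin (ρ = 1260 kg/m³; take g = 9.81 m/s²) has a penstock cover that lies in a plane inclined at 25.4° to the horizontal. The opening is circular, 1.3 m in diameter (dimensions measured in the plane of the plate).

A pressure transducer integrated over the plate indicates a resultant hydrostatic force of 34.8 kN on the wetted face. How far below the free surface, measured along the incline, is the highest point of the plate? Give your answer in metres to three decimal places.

γ = ρg = 1260 × 9.81 / 1000 = 12.3606 kN/m³.
A = π(0.65)² = 1.32732 m².
From F = γ·h_c·A, the centroid depth is h_c = 34.8/(12.3606 × 1.32732) = 2.12111 m.
Let θ = 25.4° be the plate's angle to the horizontal; measure y along the incline from where the plane meets the free surface. Vertical depth h = y·sinθ with sinθ = 0.428935.
Along the incline, y_c = h_c/sinθ = 2.12111/0.428935 = 4.94506 m.
The centroid is at the centre, 0.65 m below the top of the plate, so the highest point sits at y_top = 4.94506 − 0.65 = 4.29506 m along the incline.

y_top ≈ 4.295 m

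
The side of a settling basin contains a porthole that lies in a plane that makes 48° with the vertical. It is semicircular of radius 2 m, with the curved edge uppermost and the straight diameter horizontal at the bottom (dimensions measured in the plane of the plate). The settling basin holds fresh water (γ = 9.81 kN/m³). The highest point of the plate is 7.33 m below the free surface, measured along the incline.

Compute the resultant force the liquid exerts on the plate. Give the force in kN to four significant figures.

F ≈ 349.8 kN

γ = 9.81 kN/m³.
The plate makes 48° with the vertical, i.e. θ = 90° − 48° = 42° to the horizontal. Measuring y along the incline from the free-surface line, vertical depth h = y·sinθ with sinθ = 0.669131.
The centroid lies 4r/(3π) = 0.848826 m above the diameter, so r − 4r/(3π) = 2 − 0.848826 = 1.15117 m below the topmost point, so y_c = 7.33 + 1.15117 = 8.48117 m and h_c = 8.48117 × 0.669131 = 5.67501 m.
A = πr²/2 = π × 2²/2 = 6.28319 m².
Resultant F = γ·h_c·A = 9.81 × 5.67501 × 6.28319 = 349.797 kN.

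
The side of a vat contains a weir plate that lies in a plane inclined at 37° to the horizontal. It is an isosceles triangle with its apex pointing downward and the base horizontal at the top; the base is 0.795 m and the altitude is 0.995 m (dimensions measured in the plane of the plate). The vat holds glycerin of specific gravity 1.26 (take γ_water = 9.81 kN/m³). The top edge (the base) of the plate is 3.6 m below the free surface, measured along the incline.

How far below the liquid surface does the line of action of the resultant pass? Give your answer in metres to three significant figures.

γ = 1.26 × 9.81 = 12.3606 kN/m³.
Let θ = 37° be the plate's angle to the horizontal; measure y along the incline from where the plane meets the free surface. Vertical depth h = y·sinθ with sinθ = 0.601815.
With the apex down, the centroid sits h/3 = 0.995/3 = 0.331667 m below the base (the top edge), so y_c = 3.6 + 0.331667 = 3.93167 m and h_c = 3.93167 × 0.601815 = 2.36614 m.
A = ½ × 0.795 × 0.995 = 0.395513 m².
Resultant F = γ·h_c·A = 12.3606 × 2.36614 × 0.395513 = 11.5675 kN.
I_c = b·h³/36 = 0.795 × 0.995³/36 = 0.0217537 m⁴.
Centre of pressure: y_p = y_c + I_c/(y_c·A) = 3.93167 + 0.0217537/(3.93167 × 0.395513) = 3.93167 + 0.0139893 = 3.94566 m along the plane.
Vertically, h_p = y_p·sinθ = 3.94566 × 0.601815 = 2.37456 m.

h_p = 2.37 m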